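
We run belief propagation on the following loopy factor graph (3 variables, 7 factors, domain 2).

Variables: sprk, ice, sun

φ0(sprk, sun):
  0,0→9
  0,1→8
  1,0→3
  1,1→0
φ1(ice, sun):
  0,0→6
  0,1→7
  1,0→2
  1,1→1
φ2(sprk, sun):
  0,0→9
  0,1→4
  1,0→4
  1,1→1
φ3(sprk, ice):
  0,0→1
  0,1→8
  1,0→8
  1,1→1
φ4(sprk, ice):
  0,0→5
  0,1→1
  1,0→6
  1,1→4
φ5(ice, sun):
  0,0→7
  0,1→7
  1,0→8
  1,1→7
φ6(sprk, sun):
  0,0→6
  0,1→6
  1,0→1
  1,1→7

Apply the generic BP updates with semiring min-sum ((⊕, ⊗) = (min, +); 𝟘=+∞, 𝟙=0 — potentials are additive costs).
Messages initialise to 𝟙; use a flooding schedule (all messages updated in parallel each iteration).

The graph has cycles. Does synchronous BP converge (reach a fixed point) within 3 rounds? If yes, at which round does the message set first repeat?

NOT CONVERGED within 3 rounds

init: all messages = 𝟙 over 2 values
r1 m[φ0→sprk] = [8, 0]
r1 m[φ0→sun] = [3, 0]
r1 m[φ1→ice] = [6, 1]
r1 m[φ1→sun] = [2, 1]
r1 m[φ2→sprk] = [4, 1]
r1 m[φ2→sun] = [4, 1]
r1 m[φ3→sprk] = [1, 1]
r1 m[φ3→ice] = [1, 1]
r1 m[φ4→sprk] = [1, 4]
r1 m[φ4→ice] = [5, 1]
r1 m[φ5→ice] = [7, 7]
r1 m[φ5→sun] = [7, 7]
r1 m[φ6→sprk] = [6, 1]
r1 m[φ6→sun] = [1, 6]
r1 m[sprk→φ0] = [0, 0]
r1 m[sprk→φ2] = [0, 0]
r1 m[sprk→φ3] = [0, 0]
r1 m[sprk→φ4] = [0, 0]
r1 m[sprk→φ6] = [0, 0]
r1 m[ice→φ1] = [0, 0]
r1 m[ice→φ3] = [0, 0]
r1 m[ice→φ4] = [0, 0]
r1 m[ice→φ5] = [0, 0]
r1 m[sun→φ0] = [0, 0]
r1 m[sun→φ1] = [0, 0]
r1 m[sun→φ2] = [0, 0]
r1 m[sun→φ5] = [0, 0]
r1 m[sun→φ6] = [0, 0]
r2 m[φ0→sprk] = [8, 0]
r2 m[φ0→sun] = [3, 0]
r2 m[φ1→ice] = [6, 1]
r2 m[φ1→sun] = [2, 1]
r2 m[φ2→sprk] = [4, 1]
r2 m[φ2→sun] = [4, 1]
r2 m[φ3→sprk] = [1, 1]
r2 m[φ3→ice] = [1, 1]
r2 m[φ4→sprk] = [1, 4]
r2 m[φ4→ice] = [5, 1]
r2 m[φ5→ice] = [7, 7]
r2 m[φ5→sun] = [7, 7]
r2 m[φ6→sprk] = [6, 1]
r2 m[φ6→sun] = [1, 6]
r2 m[sprk→φ0] = [12, 7]
r2 m[sprk→φ2] = [16, 6]
r2 m[sprk→φ3] = [19, 6]
r2 m[sprk→φ4] = [19, 3]
r2 m[sprk→φ6] = [14, 6]
r2 m[ice→φ1] = [13, 9]
r2 m[ice→φ3] = [18, 9]
r2 m[ice→φ4] = [14, 9]
r2 m[ice→φ5] = [12, 3]
r2 m[sun→φ0] = [14, 15]
r2 m[sun→φ1] = [15, 14]
r2 m[sun→φ2] = [13, 14]
r2 m[sun→φ5] = [10, 8]
r2 m[sun→φ6] = [16, 9]
r3 m[φ0→sprk] = [23, 15]
r3 m[φ0→sun] = [10, 7]
r3 m[φ1→ice] = [21, 15]
r3 m[φ1→sun] = [11, 10]
r3 m[φ2→sprk] = [18, 15]
r3 m[φ2→sun] = [10, 7]
r3 m[φ3→sprk] = [17, 10]
r3 m[φ3→ice] = [14, 7]
r3 m[φ4→sprk] = [10, 13]
r3 m[φ4→ice] = [9, 7]
r3 m[φ5→ice] = [15, 15]
r3 m[φ5→sun] = [11, 10]
r3 m[φ6→sprk] = [15, 16]
r3 m[φ6→sun] = [7, 13]
r3 m[sprk→φ0] = [12, 7]
r3 m[sprk→φ2] = [16, 6]
r3 m[sprk→φ3] = [19, 6]
r3 m[sprk→φ4] = [19, 3]
r3 m[sprk→φ6] = [14, 6]
r3 m[ice→φ1] = [13, 9]
r3 m[ice→φ3] = [18, 9]
r3 m[ice→φ4] = [14, 9]
r3 m[ice→φ5] = [12, 3]
r3 m[sun→φ0] = [14, 15]
r3 m[sun→φ1] = [15, 14]
r3 m[sun→φ2] = [13, 14]
r3 m[sun→φ5] = [10, 8]
r3 m[sun→φ6] = [16, 9]
no fixed point within 3 rounds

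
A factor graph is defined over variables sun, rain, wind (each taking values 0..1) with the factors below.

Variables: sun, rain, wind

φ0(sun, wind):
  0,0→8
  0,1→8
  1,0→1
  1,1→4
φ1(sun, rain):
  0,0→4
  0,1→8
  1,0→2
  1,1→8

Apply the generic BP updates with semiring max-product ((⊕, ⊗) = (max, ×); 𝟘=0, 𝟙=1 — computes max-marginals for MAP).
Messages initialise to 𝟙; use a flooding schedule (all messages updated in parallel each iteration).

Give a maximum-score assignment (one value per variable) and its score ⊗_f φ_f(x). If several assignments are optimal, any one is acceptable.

assignment: (sun=0, rain=1, wind=0); score = 64

init: all messages = 𝟙 over 2 values
r1 m[φ0→sun] = [8, 4]
r1 m[φ0→wind] = [8, 8]
r1 m[φ1→sun] = [8, 8]
r1 m[φ1→rain] = [4, 8]
r1 m[sun→φ0] = [1, 1]
r1 m[sun→φ1] = [1, 1]
r1 m[rain→φ1] = [1, 1]
r1 m[wind→φ0] = [1, 1]
r2 m[φ0→sun] = [8, 4]
r2 m[φ0→wind] = [8, 8]
r2 m[φ1→sun] = [8, 8]
r2 m[φ1→rain] = [4, 8]
r2 m[sun→φ0] = [8, 8]
r2 m[sun→φ1] = [8, 4]
r2 m[rain→φ1] = [1, 1]
r2 m[wind→φ0] = [1, 1]
r3 m[φ0→sun] = [8, 4]
r3 m[φ0→wind] = [64, 64]
r3 m[φ1→sun] = [8, 8]
r3 m[φ1→rain] = [32, 64]
r3 m[sun→φ0] = [8, 8]
r3 m[sun→φ1] = [8, 4]
r3 m[rain→φ1] = [1, 1]
r3 m[wind→φ0] = [1, 1]
r4 m[φ0→sun] = [8, 4]
r4 m[φ0→wind] = [64, 64]
r4 m[φ1→sun] = [8, 8]
r4 m[φ1→rain] = [32, 64]
r4 m[sun→φ0] = [8, 8]
r4 m[sun→φ1] = [8, 4]
r4 m[rain→φ1] = [1, 1]
r4 m[wind→φ0] = [1, 1]
fixed point reached at round 4
traceback from sun: (sun=0, rain=1, wind=0), score=64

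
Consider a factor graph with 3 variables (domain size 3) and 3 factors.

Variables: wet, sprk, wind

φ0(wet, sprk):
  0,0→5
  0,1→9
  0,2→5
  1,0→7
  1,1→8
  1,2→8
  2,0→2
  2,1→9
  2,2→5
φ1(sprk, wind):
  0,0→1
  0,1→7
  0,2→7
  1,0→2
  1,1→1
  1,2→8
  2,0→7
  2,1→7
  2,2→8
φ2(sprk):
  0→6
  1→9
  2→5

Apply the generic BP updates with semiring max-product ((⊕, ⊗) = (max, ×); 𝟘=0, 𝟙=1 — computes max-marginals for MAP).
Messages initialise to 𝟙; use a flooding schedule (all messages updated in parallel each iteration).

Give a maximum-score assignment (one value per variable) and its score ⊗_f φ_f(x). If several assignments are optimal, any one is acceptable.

assignment: (wet=0, sprk=1, wind=2); score = 648

init: all messages = 𝟙 over 3 values
r1 m[φ0→wet] = [9, 8, 9]
r1 m[φ0→sprk] = [7, 9, 8]
r1 m[φ1→sprk] = [7, 8, 8]
r1 m[φ1→wind] = [7, 7, 8]
r1 m[φ2→sprk] = [6, 9, 5]
r1 m[wet→φ0] = [1, 1, 1]
r1 m[sprk→φ0] = [1, 1, 1]
r1 m[sprk→φ1] = [1, 1, 1]
r1 m[sprk→φ2] = [1, 1, 1]
r1 m[wind→φ1] = [1, 1, 1]
r2 m[φ0→wet] = [9, 8, 9]
r2 m[φ0→sprk] = [7, 9, 8]
r2 m[φ1→sprk] = [7, 8, 8]
r2 m[φ1→wind] = [7, 7, 8]
r2 m[φ2→sprk] = [6, 9, 5]
r2 m[wet→φ0] = [1, 1, 1]
r2 m[sprk→φ0] = [42, 72, 40]
r2 m[sprk→φ1] = [42, 81, 40]
r2 m[sprk→φ2] = [49, 72, 64]
r2 m[wind→φ1] = [1, 1, 1]
r3 m[φ0→wet] = [648, 576, 648]
r3 m[φ0→sprk] = [7, 9, 8]
r3 m[φ1→sprk] = [7, 8, 8]
r3 m[φ1→wind] = [280, 294, 648]
r3 m[φ2→sprk] = [6, 9, 5]
r3 m[wet→φ0] = [1, 1, 1]
r3 m[sprk→φ0] = [42, 72, 40]
r3 m[sprk→φ1] = [42, 81, 40]
r3 m[sprk→φ2] = [49, 72, 64]
r3 m[wind→φ1] = [1, 1, 1]
r4 m[φ0→wet] = [648, 576, 648]
r4 m[φ0→sprk] = [7, 9, 8]
r4 m[φ1→sprk] = [7, 8, 8]
r4 m[φ1→wind] = [280, 294, 648]
r4 m[φ2→sprk] = [6, 9, 5]
r4 m[wet→φ0] = [1, 1, 1]
r4 m[sprk→φ0] = [42, 72, 40]
r4 m[sprk→φ1] = [42, 81, 40]
r4 m[sprk→φ2] = [49, 72, 64]
r4 m[wind→φ1] = [1, 1, 1]
fixed point reached at round 4
traceback from wet: (wet=0, sprk=1, wind=2), score=648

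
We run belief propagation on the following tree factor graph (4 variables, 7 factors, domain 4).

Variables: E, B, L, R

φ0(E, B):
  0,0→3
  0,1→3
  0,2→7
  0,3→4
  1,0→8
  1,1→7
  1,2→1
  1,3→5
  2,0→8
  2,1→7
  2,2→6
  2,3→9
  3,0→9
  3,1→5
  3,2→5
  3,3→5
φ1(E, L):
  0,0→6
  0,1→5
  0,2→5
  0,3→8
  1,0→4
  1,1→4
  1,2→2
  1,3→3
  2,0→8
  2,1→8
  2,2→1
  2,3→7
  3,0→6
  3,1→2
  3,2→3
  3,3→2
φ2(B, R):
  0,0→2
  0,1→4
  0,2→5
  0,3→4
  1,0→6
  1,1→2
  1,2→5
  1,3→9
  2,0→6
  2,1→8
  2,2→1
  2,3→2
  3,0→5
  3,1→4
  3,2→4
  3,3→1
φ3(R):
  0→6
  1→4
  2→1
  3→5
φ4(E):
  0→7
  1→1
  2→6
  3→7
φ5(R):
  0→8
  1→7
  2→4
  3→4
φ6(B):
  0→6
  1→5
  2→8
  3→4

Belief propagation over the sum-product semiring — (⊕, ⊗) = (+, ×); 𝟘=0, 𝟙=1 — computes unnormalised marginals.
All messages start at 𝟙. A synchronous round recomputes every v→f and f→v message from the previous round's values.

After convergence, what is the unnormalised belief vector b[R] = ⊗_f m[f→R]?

b[R] = [12615936, 7918288, 754768, 4091720]

init: all messages = 𝟙 over 4 values
r1 m[φ0→E] = [17, 21, 30, 24]
r1 m[φ0→B] = [28, 22, 19, 23]
r1 m[φ1→E] = [24, 13, 24, 13]
r1 m[φ1→L] = [24, 19, 11, 20]
r1 m[φ2→B] = [15, 22, 17, 14]
r1 m[φ2→R] = [19, 18, 15, 16]
r1 m[φ3→R] = [6, 4, 1, 5]
r1 m[φ4→E] = [7, 1, 6, 7]
r1 m[φ5→R] = [8, 7, 4, 4]
r1 m[φ6→B] = [6, 5, 8, 4]
r1 m[E→φ0] = [1, 1, 1, 1]
r1 m[E→φ1] = [1, 1, 1, 1]
r1 m[E→φ4] = [1, 1, 1, 1]
r1 m[B→φ0] = [1, 1, 1, 1]
r1 m[B→φ2] = [1, 1, 1, 1]
r1 m[B→φ6] = [1, 1, 1, 1]
r1 m[L→φ1] = [1, 1, 1, 1]
r1 m[R→φ2] = [1, 1, 1, 1]
r1 m[R→φ3] = [1, 1, 1, 1]
r1 m[R→φ5] = [1, 1, 1, 1]
r2 m[φ0→E] = [17, 21, 30, 24]
r2 m[φ0→B] = [28, 22, 19, 23]
r2 m[φ1→E] = [24, 13, 24, 13]
r2 m[φ1→L] = [24, 19, 11, 20]
r2 m[φ2→B] = [15, 22, 17, 14]
r2 m[φ2→R] = [19, 18, 15, 16]
r2 m[φ3→R] = [6, 4, 1, 5]
r2 m[φ4→E] = [7, 1, 6, 7]
r2 m[φ5→R] = [8, 7, 4, 4]
r2 m[φ6→B] = [6, 5, 8, 4]
r2 m[E→φ0] = [168, 13, 144, 91]
r2 m[E→φ1] = [119, 21, 180, 168]
r2 m[E→φ4] = [408, 273, 720, 312]
r2 m[B→φ0] = [90, 110, 136, 56]
r2 m[B→φ2] = [168, 110, 152, 92]
r2 m[B→φ6] = [420, 484, 323, 322]
r2 m[L→φ1] = [1, 1, 1, 1]
r2 m[R→φ2] = [48, 28, 4, 20]
r2 m[R→φ3] = [152, 126, 60, 64]
r2 m[R→φ5] = [114, 72, 15, 80]
r3 m[φ0→E] = [1776, 1906, 2810, 2320]
r3 m[φ0→B] = [2579, 2058, 2508, 2488]
r3 m[φ1→E] = [24, 13, 24, 13]
r3 m[φ1→L] = [3246, 2455, 1321, 2611]
r3 m[φ2→B] = [308, 544, 556, 388]
r3 m[φ2→R] = [2368, 2476, 1910, 2058]
r3 m[φ3→R] = [6, 4, 1, 5]
r3 m[φ4→E] = [7, 1, 6, 7]
r3 m[φ5→R] = [8, 7, 4, 4]
r3 m[φ6→B] = [6, 5, 8, 4]
r3 m[E→φ0] = [168, 13, 144, 91]
r3 m[E→φ1] = [119, 21, 180, 168]
r3 m[E→φ4] = [408, 273, 720, 312]
r3 m[B→φ0] = [90, 110, 136, 56]
r3 m[B→φ2] = [168, 110, 152, 92]
r3 m[B→φ6] = [420, 484, 323, 322]
r3 m[L→φ1] = [1, 1, 1, 1]
r3 m[R→φ2] = [48, 28, 4, 20]
r3 m[R→φ3] = [152, 126, 60, 64]
r3 m[R→φ5] = [114, 72, 15, 80]
r4 m[φ0→E] = [1776, 1906, 2810, 2320]
r4 m[φ0→B] = [2579, 2058, 2508, 2488]
r4 m[φ1→E] = [24, 13, 24, 13]
r4 m[φ1→L] = [3246, 2455, 1321, 2611]
r4 m[φ2→B] = [308, 544, 556, 388]
r4 m[φ2→R] = [2368, 2476, 1910, 2058]
r4 m[φ3→R] = [6, 4, 1, 5]
r4 m[φ4→E] = [7, 1, 6, 7]
r4 m[φ5→R] = [8, 7, 4, 4]
r4 m[φ6→B] = [6, 5, 8, 4]
r4 m[E→φ0] = [168, 13, 144, 91]
r4 m[E→φ1] = [12432, 1906, 16860, 16240]
r4 m[E→φ4] = [42624, 24778, 67440, 30160]
r4 m[B→φ0] = [1848, 2720, 4448, 1552]
r4 m[B→φ2] = [15474, 10290, 20064, 9952]
r4 m[B→φ6] = [794332, 1119552, 1394448, 965344]
r4 m[L→φ1] = [1, 1, 1, 1]
r4 m[R→φ2] = [48, 28, 4, 20]
r4 m[R→φ3] = [18944, 17332, 7640, 8232]
r4 m[R→φ5] = [14208, 9904, 1910, 10290]
r5 m[φ0→E] = [51048, 46032, 74480, 60232]
r5 m[φ0→B] = [2579, 2058, 2508, 2488]
r5 m[φ1→E] = [24, 13, 24, 13]
r5 m[φ1→L] = [314536, 237144, 131552, 255674]
r5 m[φ2→B] = [308, 544, 556, 388]
r5 m[φ2→R] = [262832, 282796, 188692, 204586]
r5 m[φ3→R] = [6, 4, 1, 5]
r5 m[φ4→E] = [7, 1, 6, 7]
r5 m[φ5→R] = [8, 7, 4, 4]
r5 m[φ6→B] = [6, 5, 8, 4]
r5 m[E→φ0] = [168, 13, 144, 91]
r5 m[E→φ1] = [12432, 1906, 16860, 16240]
r5 m[E→φ4] = [42624, 24778, 67440, 30160]
r5 m[B→φ0] = [1848, 2720, 4448, 1552]
r5 m[B→φ2] = [15474, 10290, 20064, 9952]
r5 m[B→φ6] = [794332, 1119552, 1394448, 965344]
r5 m[L→φ1] = [1, 1, 1, 1]
r5 m[R→φ2] = [48, 28, 4, 20]
r5 m[R→φ3] = [18944, 17332, 7640, 8232]
r5 m[R→φ5] = [14208, 9904, 1910, 10290]
r6 m[φ0→E] = [51048, 46032, 74480, 60232]
r6 m[φ0→B] = [2579, 2058, 2508, 2488]
r6 m[φ1→E] = [24, 13, 24, 13]
r6 m[φ1→L] = [314536, 237144, 131552, 255674]
r6 m[φ2→B] = [308, 544, 556, 388]
r6 m[φ2→R] = [262832, 282796, 188692, 204586]
r6 m[φ3→R] = [6, 4, 1, 5]
r6 m[φ4→E] = [7, 1, 6, 7]
r6 m[φ5→R] = [8, 7, 4, 4]
r6 m[φ6→B] = [6, 5, 8, 4]
r6 m[E→φ0] = [168, 13, 144, 91]
r6 m[E→φ1] = [357336, 46032, 446880, 421624]
r6 m[E→φ4] = [1225152, 598416, 1787520, 783016]
r6 m[B→φ0] = [1848, 2720, 4448, 1552]
r6 m[B→φ2] = [15474, 10290, 20064, 9952]
r6 m[B→φ6] = [794332, 1119552, 1394448, 965344]
r6 m[L→φ1] = [1, 1, 1, 1]
r6 m[R→φ2] = [48, 28, 4, 20]
r6 m[R→φ3] = [2102656, 1979572, 754768, 818344]
r6 m[R→φ5] = [1576992, 1131184, 188692, 1022930]
r7 m[φ0→E] = [51048, 46032, 74480, 60232]
r7 m[φ0→B] = [2579, 2058, 2508, 2488]
r7 m[φ1→E] = [24, 13, 24, 13]
r7 m[φ1→L] = [8432928, 6389096, 3590496, 6968192]
r7 m[φ2→B] = [308, 544, 556, 388]
r7 m[φ2→R] = [262832, 282796, 188692, 204586]
r7 m[φ3→R] = [6, 4, 1, 5]
r7 m[φ4→E] = [7, 1, 6, 7]
r7 m[φ5→R] = [8, 7, 4, 4]
r7 m[φ6→B] = [6, 5, 8, 4]
r7 m[E→φ0] = [168, 13, 144, 91]
r7 m[E→φ1] = [357336, 46032, 446880, 421624]
r7 m[E→φ4] = [1225152, 598416, 1787520, 783016]
r7 m[B→φ0] = [1848, 2720, 4448, 1552]
r7 m[B→φ2] = [15474, 10290, 20064, 9952]
r7 m[B→φ6] = [794332, 1119552, 1394448, 965344]
r7 m[L→φ1] = [1, 1, 1, 1]
r7 m[R→φ2] = [48, 28, 4, 20]
r7 m[R→φ3] = [2102656, 1979572, 754768, 818344]
r7 m[R→φ5] = [1576992, 1131184, 188692, 1022930]
r8 m[φ0→E] = [51048, 46032, 74480, 60232]
r8 m[φ0→B] = [2579, 2058, 2508, 2488]
r8 m[φ1→E] = [24, 13, 24, 13]
r8 m[φ1→L] = [8432928, 6389096, 3590496, 6968192]
r8 m[φ2→B] = [308, 544, 556, 388]
r8 m[φ2→R] = [262832, 282796, 188692, 204586]
r8 m[φ3→R] = [6, 4, 1, 5]
r8 m[φ4→E] = [7, 1, 6, 7]
r8 m[φ5→R] = [8, 7, 4, 4]
r8 m[φ6→B] = [6, 5, 8, 4]
r8 m[E→φ0] = [168, 13, 144, 91]
r8 m[E→φ1] = [357336, 46032, 446880, 421624]
r8 m[E→φ4] = [1225152, 598416, 1787520, 783016]
r8 m[B→φ0] = [1848, 2720, 4448, 1552]
r8 m[B→φ2] = [15474, 10290, 20064, 9952]
r8 m[B→φ6] = [794332, 1119552, 1394448, 965344]
r8 m[L→φ1] = [1, 1, 1, 1]
r8 m[R→φ2] = [48, 28, 4, 20]
r8 m[R→φ3] = [2102656, 1979572, 754768, 818344]
r8 m[R→φ5] = [1576992, 1131184, 188692, 1022930]
fixed point reached at round 8
b[R] = ⊗ incoming = [12615936, 7918288, 754768, 4091720]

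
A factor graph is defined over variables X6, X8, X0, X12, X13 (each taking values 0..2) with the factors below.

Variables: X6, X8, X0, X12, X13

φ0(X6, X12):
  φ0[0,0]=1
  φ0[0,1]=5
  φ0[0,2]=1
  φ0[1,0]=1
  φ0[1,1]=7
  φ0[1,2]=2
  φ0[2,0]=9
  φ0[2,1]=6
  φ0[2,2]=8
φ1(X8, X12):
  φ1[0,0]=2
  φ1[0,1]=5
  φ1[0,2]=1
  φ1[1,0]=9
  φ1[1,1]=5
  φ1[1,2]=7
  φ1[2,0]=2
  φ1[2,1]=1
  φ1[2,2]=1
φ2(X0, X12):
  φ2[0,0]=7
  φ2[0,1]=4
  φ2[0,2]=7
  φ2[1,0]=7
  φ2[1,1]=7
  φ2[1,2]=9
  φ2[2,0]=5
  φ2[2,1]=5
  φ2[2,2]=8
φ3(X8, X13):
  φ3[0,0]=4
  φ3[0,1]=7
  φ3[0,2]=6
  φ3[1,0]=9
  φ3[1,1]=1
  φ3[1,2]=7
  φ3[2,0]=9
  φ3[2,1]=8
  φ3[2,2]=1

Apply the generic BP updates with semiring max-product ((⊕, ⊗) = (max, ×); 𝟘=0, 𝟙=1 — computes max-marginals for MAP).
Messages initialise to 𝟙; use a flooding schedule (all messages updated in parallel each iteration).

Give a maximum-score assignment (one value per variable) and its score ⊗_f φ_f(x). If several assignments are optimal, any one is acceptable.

init: all messages = 𝟙 over 3 values
r1 m[φ0→X6] = [5, 7, 9]
r1 m[φ0→X12] = [9, 7, 8]
r1 m[φ1→X8] = [5, 9, 2]
r1 m[φ1→X12] = [9, 5, 7]
r1 m[φ2→X0] = [7, 9, 8]
r1 m[φ2→X12] = [7, 7, 9]
r1 m[φ3→X8] = [7, 9, 9]
r1 m[φ3→X13] = [9, 8, 7]
r1 m[X6→φ0] = [1, 1, 1]
r1 m[X8→φ1] = [1, 1, 1]
r1 m[X8→φ3] = [1, 1, 1]
r1 m[X0→φ2] = [1, 1, 1]
r1 m[X12→φ0] = [1, 1, 1]
r1 m[X12→φ1] = [1, 1, 1]
r1 m[X12→φ2] = [1, 1, 1]
r1 m[X13→φ3] = [1, 1, 1]
r2 m[φ0→X6] = [5, 7, 9]
r2 m[φ0→X12] = [9, 7, 8]
r2 m[φ1→X8] = [5, 9, 2]
r2 m[φ1→X12] = [9, 5, 7]
r2 m[φ2→X0] = [7, 9, 8]
r2 m[φ2→X12] = [7, 7, 9]
r2 m[φ3→X8] = [7, 9, 9]
r2 m[φ3→X13] = [9, 8, 7]
r2 m[X6→φ0] = [1, 1, 1]
r2 m[X8→φ1] = [7, 9, 9]
r2 m[X8→φ3] = [5, 9, 2]
r2 m[X0→φ2] = [1, 1, 1]
r2 m[X12→φ0] = [63, 35, 63]
r2 m[X12→φ1] = [63, 49, 72]
r2 m[X12→φ2] = [81, 35, 56]
r2 m[X13→φ3] = [1, 1, 1]
r3 m[φ0→X6] = [175, 245, 567]
r3 m[φ0→X12] = [9, 7, 8]
r3 m[φ1→X8] = [245, 567, 126]
r3 m[φ1→X12] = [81, 45, 63]
r3 m[φ2→X0] = [567, 567, 448]
r3 m[φ2→X12] = [7, 7, 9]
r3 m[φ3→X8] = [7, 9, 9]
r3 m[φ3→X13] = [81, 35, 63]
r3 m[X6→φ0] = [1, 1, 1]
r3 m[X8→φ1] = [7, 9, 9]
r3 m[X8→φ3] = [5, 9, 2]
r3 m[X0→φ2] = [1, 1, 1]
r3 m[X12→φ0] = [63, 35, 63]
r3 m[X12→φ1] = [63, 49, 72]
r3 m[X12→φ2] = [81, 35, 56]
r3 m[X13→φ3] = [1, 1, 1]
r4 m[φ0→X6] = [175, 245, 567]
r4 m[φ0→X12] = [9, 7, 8]
r4 m[φ1→X8] = [245, 567, 126]
r4 m[φ1→X12] = [81, 45, 63]
r4 m[φ2→X0] = [567, 567, 448]
r4 m[φ2→X12] = [7, 7, 9]
r4 m[φ3→X8] = [7, 9, 9]
r4 m[φ3→X13] = [81, 35, 63]
r4 m[X6→φ0] = [1, 1, 1]
r4 m[X8→φ1] = [7, 9, 9]
r4 m[X8→φ3] = [245, 567, 126]
r4 m[X0→φ2] = [1, 1, 1]
r4 m[X12→φ0] = [567, 315, 567]
r4 m[X12→φ1] = [63, 49, 72]
r4 m[X12→φ2] = [729, 315, 504]
r4 m[X13→φ3] = [1, 1, 1]
r5 m[φ0→X6] = [1575, 2205, 5103]
r5 m[φ0→X12] = [9, 7, 8]
r5 m[φ1→X8] = [245, 567, 126]
r5 m[φ1→X12] = [81, 45, 63]
r5 m[φ2→X0] = [5103, 5103, 4032]
r5 m[φ2→X12] = [7, 7, 9]
r5 m[φ3→X8] = [7, 9, 9]
r5 m[φ3→X13] = [5103, 1715, 3969]
r5 m[X6→φ0] = [1, 1, 1]
r5 m[X8→φ1] = [7, 9, 9]
r5 m[X8→φ3] = [245, 567, 126]
r5 m[X0→φ2] = [1, 1, 1]
r5 m[X12→φ0] = [567, 315, 567]
r5 m[X12→φ1] = [63, 49, 72]
r5 m[X12→φ2] = [729, 315, 504]
r5 m[X13→φ3] = [1, 1, 1]
r6 m[φ0→X6] = [1575, 2205, 5103]
r6 m[φ0→X12] = [9, 7, 8]
r6 m[φ1→X8] = [245, 567, 126]
r6 m[φ1→X12] = [81, 45, 63]
r6 m[φ2→X0] = [5103, 5103, 4032]
r6 m[φ2→X12] = [7, 7, 9]
r6 m[φ3→X8] = [7, 9, 9]
r6 m[φ3→X13] = [5103, 1715, 3969]
r6 m[X6→φ0] = [1, 1, 1]
r6 m[X8→φ1] = [7, 9, 9]
r6 m[X8→φ3] = [245, 567, 126]
r6 m[X0→φ2] = [1, 1, 1]
r6 m[X12→φ0] = [567, 315, 567]
r6 m[X12→φ1] = [63, 49, 72]
r6 m[X12→φ2] = [729, 315, 504]
r6 m[X13→φ3] = [1, 1, 1]
fixed point reached at round 6
traceback from X6: (X6=2, X8=1, X0=0, X12=0, X13=0), score=5103

assignment: (X6=2, X8=1, X0=0, X12=0, X13=0); score = 5103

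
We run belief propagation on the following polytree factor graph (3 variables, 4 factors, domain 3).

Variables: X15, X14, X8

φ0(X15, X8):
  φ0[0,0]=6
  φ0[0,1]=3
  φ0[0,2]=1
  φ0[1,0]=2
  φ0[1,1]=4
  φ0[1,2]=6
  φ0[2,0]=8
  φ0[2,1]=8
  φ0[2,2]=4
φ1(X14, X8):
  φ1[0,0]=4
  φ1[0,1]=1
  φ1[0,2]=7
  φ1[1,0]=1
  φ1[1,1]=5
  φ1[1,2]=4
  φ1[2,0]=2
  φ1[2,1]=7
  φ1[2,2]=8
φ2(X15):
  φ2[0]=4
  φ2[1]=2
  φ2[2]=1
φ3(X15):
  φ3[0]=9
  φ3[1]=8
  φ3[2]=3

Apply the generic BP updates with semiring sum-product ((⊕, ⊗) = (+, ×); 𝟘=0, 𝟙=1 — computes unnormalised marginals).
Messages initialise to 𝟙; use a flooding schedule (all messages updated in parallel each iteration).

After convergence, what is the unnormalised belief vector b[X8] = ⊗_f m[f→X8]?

b[X8] = [1904, 2548, 2736]

init: all messages = 𝟙 over 3 values
r1 m[φ0→X15] = [10, 12, 20]
r1 m[φ0→X8] = [16, 15, 11]
r1 m[φ1→X14] = [12, 10, 17]
r1 m[φ1→X8] = [7, 13, 19]
r1 m[φ2→X15] = [4, 2, 1]
r1 m[φ3→X15] = [9, 8, 3]
r1 m[X15→φ0] = [1, 1, 1]
r1 m[X15→φ2] = [1, 1, 1]
r1 m[X15→φ3] = [1, 1, 1]
r1 m[X14→φ1] = [1, 1, 1]
r1 m[X8→φ0] = [1, 1, 1]
r1 m[X8→φ1] = [1, 1, 1]
r2 m[φ0→X15] = [10, 12, 20]
r2 m[φ0→X8] = [16, 15, 11]
r2 m[φ1→X14] = [12, 10, 17]
r2 m[φ1→X8] = [7, 13, 19]
r2 m[φ2→X15] = [4, 2, 1]
r2 m[φ3→X15] = [9, 8, 3]
r2 m[X15→φ0] = [36, 16, 3]
r2 m[X15→φ2] = [90, 96, 60]
r2 m[X15→φ3] = [40, 24, 20]
r2 m[X14→φ1] = [1, 1, 1]
r2 m[X8→φ0] = [7, 13, 19]
r2 m[X8→φ1] = [16, 15, 11]
r3 m[φ0→X15] = [100, 180, 236]
r3 m[φ0→X8] = [272, 196, 144]
r3 m[φ1→X14] = [156, 135, 225]
r3 m[φ1→X8] = [7, 13, 19]
r3 m[φ2→X15] = [4, 2, 1]
r3 m[φ3→X15] = [9, 8, 3]
r3 m[X15→φ0] = [36, 16, 3]
r3 m[X15→φ2] = [90, 96, 60]
r3 m[X15→φ3] = [40, 24, 20]
r3 m[X14→φ1] = [1, 1, 1]
r3 m[X8→φ0] = [7, 13, 19]
r3 m[X8→φ1] = [16, 15, 11]
r4 m[φ0→X15] = [100, 180, 236]
r4 m[φ0→X8] = [272, 196, 144]
r4 m[φ1→X14] = [156, 135, 225]
r4 m[φ1→X8] = [7, 13, 19]
r4 m[φ2→X15] = [4, 2, 1]
r4 m[φ3→X15] = [9, 8, 3]
r4 m[X15→φ0] = [36, 16, 3]
r4 m[X15→φ2] = [900, 1440, 708]
r4 m[X15→φ3] = [400, 360, 236]
r4 m[X14→φ1] = [1, 1, 1]
r4 m[X8→φ0] = [7, 13, 19]
r4 m[X8→φ1] = [272, 196, 144]
r5 m[φ0→X15] = [100, 180, 236]
r5 m[φ0→X8] = [272, 196, 144]
r5 m[φ1→X14] = [2292, 1828, 3068]
r5 m[φ1→X8] = [7, 13, 19]
r5 m[φ2→X15] = [4, 2, 1]
r5 m[φ3→X15] = [9, 8, 3]
r5 m[X15→φ0] = [36, 16, 3]
r5 m[X15→φ2] = [900, 1440, 708]
r5 m[X15→φ3] = [400, 360, 236]
r5 m[X14→φ1] = [1, 1, 1]
r5 m[X8→φ0] = [7, 13, 19]
r5 m[X8→φ1] = [272, 196, 144]
r6 m[φ0→X15] = [100, 180, 236]
r6 m[φ0→X8] = [272, 196, 144]
r6 m[φ1→X14] = [2292, 1828, 3068]
r6 m[φ1→X8] = [7, 13, 19]
r6 m[φ2→X15] = [4, 2, 1]
r6 m[φ3→X15] = [9, 8, 3]
r6 m[X15→φ0] = [36, 16, 3]
r6 m[X15→φ2] = [900, 1440, 708]
r6 m[X15→φ3] = [400, 360, 236]
r6 m[X14→φ1] = [1, 1, 1]
r6 m[X8→φ0] = [7, 13, 19]
r6 m[X8→φ1] = [272, 196, 144]
fixed point reached at round 6
b[X8] = ⊗ incoming = [1904, 2548, 2736]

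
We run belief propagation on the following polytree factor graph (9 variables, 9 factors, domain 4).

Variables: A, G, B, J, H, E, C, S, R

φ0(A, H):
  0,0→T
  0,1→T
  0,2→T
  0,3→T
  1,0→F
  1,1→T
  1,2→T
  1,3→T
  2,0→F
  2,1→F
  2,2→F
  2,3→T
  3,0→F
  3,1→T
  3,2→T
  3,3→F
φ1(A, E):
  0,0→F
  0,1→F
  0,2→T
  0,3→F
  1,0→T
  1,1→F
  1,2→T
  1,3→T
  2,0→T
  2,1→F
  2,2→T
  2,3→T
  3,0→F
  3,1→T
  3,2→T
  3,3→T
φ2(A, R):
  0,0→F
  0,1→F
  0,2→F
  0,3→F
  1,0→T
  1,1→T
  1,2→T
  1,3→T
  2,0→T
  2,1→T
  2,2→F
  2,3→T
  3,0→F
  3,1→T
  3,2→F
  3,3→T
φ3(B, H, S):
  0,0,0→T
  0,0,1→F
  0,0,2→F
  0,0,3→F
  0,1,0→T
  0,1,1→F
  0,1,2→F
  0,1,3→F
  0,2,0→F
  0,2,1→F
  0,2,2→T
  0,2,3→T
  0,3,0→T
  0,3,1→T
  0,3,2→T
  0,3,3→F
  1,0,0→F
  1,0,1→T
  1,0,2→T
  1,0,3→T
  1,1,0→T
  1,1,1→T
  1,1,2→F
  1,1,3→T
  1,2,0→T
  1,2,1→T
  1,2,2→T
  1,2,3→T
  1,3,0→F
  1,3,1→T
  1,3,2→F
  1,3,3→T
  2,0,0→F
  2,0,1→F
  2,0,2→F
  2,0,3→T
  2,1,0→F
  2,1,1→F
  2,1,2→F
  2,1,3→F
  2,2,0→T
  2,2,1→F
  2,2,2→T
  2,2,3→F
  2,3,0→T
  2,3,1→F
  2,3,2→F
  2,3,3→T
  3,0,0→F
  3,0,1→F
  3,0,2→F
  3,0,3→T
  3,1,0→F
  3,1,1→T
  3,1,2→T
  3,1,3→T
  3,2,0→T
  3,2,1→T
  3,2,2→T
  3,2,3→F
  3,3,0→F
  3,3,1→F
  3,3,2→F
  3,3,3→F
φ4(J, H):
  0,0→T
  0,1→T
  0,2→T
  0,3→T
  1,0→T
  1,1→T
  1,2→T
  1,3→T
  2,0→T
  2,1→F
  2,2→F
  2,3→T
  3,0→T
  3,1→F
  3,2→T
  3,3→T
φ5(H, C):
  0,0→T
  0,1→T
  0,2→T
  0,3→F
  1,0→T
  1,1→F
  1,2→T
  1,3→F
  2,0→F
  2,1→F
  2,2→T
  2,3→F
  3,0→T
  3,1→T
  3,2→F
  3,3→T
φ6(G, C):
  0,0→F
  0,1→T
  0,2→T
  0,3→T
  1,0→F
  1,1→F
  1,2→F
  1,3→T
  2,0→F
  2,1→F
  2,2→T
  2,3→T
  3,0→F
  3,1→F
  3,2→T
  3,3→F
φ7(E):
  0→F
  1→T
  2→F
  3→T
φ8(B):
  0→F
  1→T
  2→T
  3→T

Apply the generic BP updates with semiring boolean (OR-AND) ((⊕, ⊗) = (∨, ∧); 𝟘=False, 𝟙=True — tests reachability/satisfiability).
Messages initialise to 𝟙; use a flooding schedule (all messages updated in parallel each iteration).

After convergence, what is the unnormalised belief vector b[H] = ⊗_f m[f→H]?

init: all messages = 𝟙 over 4 values
r1 m[φ0→A] = [T, T, T, T]
r1 m[φ0→H] = [T, T, T, T]
r1 m[φ1→A] = [T, T, T, T]
r1 m[φ1→E] = [T, T, T, T]
r1 m[φ2→A] = [F, T, T, T]
r1 m[φ2→R] = [T, T, T, T]
r1 m[φ3→B] = [T, T, T, T]
r1 m[φ3→H] = [T, T, T, T]
r1 m[φ3→S] = [T, T, T, T]
r1 m[φ4→J] = [T, T, T, T]
r1 m[φ4→H] = [T, T, T, T]
r1 m[φ5→H] = [T, T, T, T]
r1 m[φ5→C] = [T, T, T, T]
r1 m[φ6→G] = [T, T, T, T]
r1 m[φ6→C] = [F, T, T, T]
r1 m[φ7→E] = [F, T, F, T]
r1 m[φ8→B] = [F, T, T, T]
r1 m[A→φ0] = [T, T, T, T]
r1 m[A→φ1] = [T, T, T, T]
r1 m[A→φ2] = [T, T, T, T]
r1 m[G→φ6] = [T, T, T, T]
r1 m[B→φ3] = [T, T, T, T]
r1 m[B→φ8] = [T, T, T, T]
r1 m[J→φ4] = [T, T, T, T]
r1 m[H→φ0] = [T, T, T, T]
r1 m[H→φ3] = [T, T, T, T]
r1 m[H→φ4] = [T, T, T, T]
r1 m[H→φ5] = [T, T, T, T]
r1 m[E→φ1] = [T, T, T, T]
r1 m[E→φ7] = [T, T, T, T]
r1 m[C→φ5] = [T, T, T, T]
r1 m[C→φ6] = [T, T, T, T]
r1 m[S→φ3] = [T, T, T, T]
r1 m[R→φ2] = [T, T, T, T]
r2 m[φ0→A] = [T, T, T, T]
r2 m[φ0→H] = [T, T, T, T]
r2 m[φ1→A] = [T, T, T, T]
r2 m[φ1→E] = [T, T, T, T]
r2 m[φ2→A] = [F, T, T, T]
r2 m[φ2→R] = [T, T, T, T]
r2 m[φ3→B] = [T, T, T, T]
r2 m[φ3→H] = [T, T, T, T]
r2 m[φ3→S] = [T, T, T, T]
r2 m[φ4→J] = [T, T, T, T]
r2 m[φ4→H] = [T, T, T, T]
r2 m[φ5→H] = [T, T, T, T]
r2 m[φ5→C] = [T, T, T, T]
r2 m[φ6→G] = [T, T, T, T]
r2 m[φ6→C] = [F, T, T, T]
r2 m[φ7→E] = [F, T, F, T]
r2 m[φ8→B] = [F, T, T, T]
r2 m[A→φ0] = [F, T, T, T]
r2 m[A→φ1] = [F, T, T, T]
r2 m[A→φ2] = [T, T, T, T]
r2 m[G→φ6] = [T, T, T, T]
r2 m[B→φ3] = [F, T, T, T]
r2 m[B→φ8] = [T, T, T, T]
r2 m[J→φ4] = [T, T, T, T]
r2 m[H→φ0] = [T, T, T, T]
r2 m[H→φ3] = [T, T, T, T]
r2 m[H→φ4] = [T, T, T, T]
r2 m[H→φ5] = [T, T, T, T]
r2 m[E→φ1] = [F, T, F, T]
r2 m[E→φ7] = [T, T, T, T]
r2 m[C→φ5] = [F, T, T, T]
r2 m[C→φ6] = [T, T, T, T]
r2 m[S→φ3] = [T, T, T, T]
r2 m[R→φ2] = [T, T, T, T]
r3 m[φ0→A] = [T, T, T, T]
r3 m[φ0→H] = [F, T, T, T]
r3 m[φ1→A] = [F, T, T, T]
r3 m[φ1→E] = [T, T, T, T]
r3 m[φ2→A] = [F, T, T, T]
r3 m[φ2→R] = [T, T, T, T]
r3 m[φ3→B] = [T, T, T, T]
r3 m[φ3→H] = [T, T, T, T]
r3 m[φ3→S] = [T, T, T, T]
r3 m[φ4→J] = [T, T, T, T]
r3 m[φ4→H] = [T, T, T, T]
r3 m[φ5→H] = [T, T, T, T]
r3 m[φ5→C] = [T, T, T, T]
r3 m[φ6→G] = [T, T, T, T]
r3 m[φ6→C] = [F, T, T, T]
r3 m[φ7→E] = [F, T, F, T]
r3 m[φ8→B] = [F, T, T, T]
r3 m[A→φ0] = [F, T, T, T]
r3 m[A→φ1] = [F, T, T, T]
r3 m[A→φ2] = [T, T, T, T]
r3 m[G→φ6] = [T, T, T, T]
r3 m[B→φ3] = [F, T, T, T]
r3 m[B→φ8] = [T, T, T, T]
r3 m[J→φ4] = [T, T, T, T]
r3 m[H→φ0] = [T, T, T, T]
r3 m[H→φ3] = [T, T, T, T]
r3 m[H→φ4] = [T, T, T, T]
r3 m[H→φ5] = [T, T, T, T]
r3 m[E→φ1] = [F, T, F, T]
r3 m[E→φ7] = [T, T, T, T]
r3 m[C→φ5] = [F, T, T, T]
r3 m[C→φ6] = [T, T, T, T]
r3 m[S→φ3] = [T, T, T, T]
r3 m[R→φ2] = [T, T, T, T]
r4 m[φ0→A] = [T, T, T, T]
r4 m[φ0→H] = [F, T, T, T]
r4 m[φ1→A] = [F, T, T, T]
r4 m[φ1→E] = [T, T, T, T]
r4 m[φ2→A] = [F, T, T, T]
r4 m[φ2→R] = [T, T, T, T]
r4 m[φ3→B] = [T, T, T, T]
r4 m[φ3→H] = [T, T, T, T]
r4 m[φ3→S] = [T, T, T, T]
r4 m[φ4→J] = [T, T, T, T]
r4 m[φ4→H] = [T, T, T, T]
r4 m[φ5→H] = [T, T, T, T]
r4 m[φ5→C] = [T, T, T, T]
r4 m[φ6→G] = [T, T, T, T]
r4 m[φ6→C] = [F, T, T, T]
r4 m[φ7→E] = [F, T, F, T]
r4 m[φ8→B] = [F, T, T, T]
r4 m[A→φ0] = [F, T, T, T]
r4 m[A→φ1] = [F, T, T, T]
r4 m[A→φ2] = [F, T, T, T]
r4 m[G→φ6] = [T, T, T, T]
r4 m[B→φ3] = [F, T, T, T]
r4 m[B→φ8] = [T, T, T, T]
r4 m[J→φ4] = [T, T, T, T]
r4 m[H→φ0] = [T, T, T, T]
r4 m[H→φ3] = [F, T, T, T]
r4 m[H→φ4] = [F, T, T, T]
r4 m[H→φ5] = [F, T, T, T]
r4 m[E→φ1] = [F, T, F, T]
r4 m[E→φ7] = [T, T, T, T]
r4 m[C→φ5] = [F, T, T, T]
r4 m[C→φ6] = [T, T, T, T]
r4 m[S→φ3] = [T, T, T, T]
r4 m[R→φ2] = [T, T, T, T]
r5 m[φ0→A] = [T, T, T, T]
r5 m[φ0→H] = [F, T, T, T]
r5 m[φ1→A] = [F, T, T, T]
r5 m[φ1→E] = [T, T, T, T]
r5 m[φ2→A] = [F, T, T, T]
r5 m[φ2→R] = [T, T, T, T]
r5 m[φ3→B] = [T, T, T, T]
r5 m[φ3→H] = [T, T, T, T]
r5 m[φ3→S] = [T, T, T, T]
r5 m[φ4→J] = [T, T, T, T]
r5 m[φ4→H] = [T, T, T, T]
r5 m[φ5→H] = [T, T, T, T]
r5 m[φ5→C] = [T, T, T, T]
r5 m[φ6→G] = [T, T, T, T]
r5 m[φ6→C] = [F, T, T, T]
r5 m[φ7→E] = [F, T, F, T]
r5 m[φ8→B] = [F, T, T, T]
r5 m[A→φ0] = [F, T, T, T]
r5 m[A→φ1] = [F, T, T, T]
r5 m[A→φ2] = [F, T, T, T]
r5 m[G→φ6] = [T, T, T, T]
r5 m[B→φ3] = [F, T, T, T]
r5 m[B→φ8] = [T, T, T, T]
r5 m[J→φ4] = [T, T, T, T]
r5 m[H→φ0] = [T, T, T, T]
r5 m[H→φ3] = [F, T, T, T]
r5 m[H→φ4] = [F, T, T, T]
r5 m[H→φ5] = [F, T, T, T]
r5 m[E→φ1] = [F, T, F, T]
r5 m[E→φ7] = [T, T, T, T]
r5 m[C→φ5] = [F, T, T, T]
r5 m[C→φ6] = [T, T, T, T]
r5 m[S→φ3] = [T, T, T, T]
r5 m[R→φ2] = [T, T, T, T]
fixed point reached at round 5
b[H] = ⊗ incoming = [F, T, T, T]

b[H] = [F, T, T, T]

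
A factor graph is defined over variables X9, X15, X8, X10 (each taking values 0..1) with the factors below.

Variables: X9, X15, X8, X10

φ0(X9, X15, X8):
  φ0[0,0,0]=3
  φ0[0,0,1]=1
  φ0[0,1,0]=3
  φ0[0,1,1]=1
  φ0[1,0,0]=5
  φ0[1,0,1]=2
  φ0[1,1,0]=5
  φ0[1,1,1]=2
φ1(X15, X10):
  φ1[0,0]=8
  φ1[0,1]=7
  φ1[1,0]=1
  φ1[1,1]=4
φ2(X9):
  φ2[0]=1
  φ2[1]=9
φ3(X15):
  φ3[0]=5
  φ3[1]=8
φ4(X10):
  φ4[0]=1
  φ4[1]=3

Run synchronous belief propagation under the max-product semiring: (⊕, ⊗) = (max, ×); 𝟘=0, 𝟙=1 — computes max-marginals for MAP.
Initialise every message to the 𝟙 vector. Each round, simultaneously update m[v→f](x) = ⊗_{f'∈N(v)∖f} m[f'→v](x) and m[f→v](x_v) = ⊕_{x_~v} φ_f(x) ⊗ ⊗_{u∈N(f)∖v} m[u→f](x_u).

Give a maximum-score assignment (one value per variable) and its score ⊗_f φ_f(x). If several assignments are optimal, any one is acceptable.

init: all messages = 𝟙 over 2 values
r1 m[φ0→X9] = [3, 5]
r1 m[φ0→X15] = [5, 5]
r1 m[φ0→X8] = [5, 2]
r1 m[φ1→X15] = [8, 4]
r1 m[φ1→X10] = [8, 7]
r1 m[φ2→X9] = [1, 9]
r1 m[φ3→X15] = [5, 8]
r1 m[φ4→X10] = [1, 3]
r1 m[X9→φ0] = [1, 1]
r1 m[X9→φ2] = [1, 1]
r1 m[X15→φ0] = [1, 1]
r1 m[X15→φ1] = [1, 1]
r1 m[X15→φ3] = [1, 1]
r1 m[X8→φ0] = [1, 1]
r1 m[X10→φ1] = [1, 1]
r1 m[X10→φ4] = [1, 1]
r2 m[φ0→X9] = [3, 5]
r2 m[φ0→X15] = [5, 5]
r2 m[φ0→X8] = [5, 2]
r2 m[φ1→X15] = [8, 4]
r2 m[φ1→X10] = [8, 7]
r2 m[φ2→X9] = [1, 9]
r2 m[φ3→X15] = [5, 8]
r2 m[φ4→X10] = [1, 3]
r2 m[X9→φ0] = [1, 9]
r2 m[X9→φ2] = [3, 5]
r2 m[X15→φ0] = [40, 32]
r2 m[X15→φ1] = [25, 40]
r2 m[X15→φ3] = [40, 20]
r2 m[X8→φ0] = [1, 1]
r2 m[X10→φ1] = [1, 3]
r2 m[X10→φ4] = [8, 7]
r3 m[φ0→X9] = [120, 200]
r3 m[φ0→X15] = [45, 45]
r3 m[φ0→X8] = [1800, 720]
r3 m[φ1→X15] = [21, 12]
r3 m[φ1→X10] = [200, 175]
r3 m[φ2→X9] = [1, 9]
r3 m[φ3→X15] = [5, 8]
r3 m[φ4→X10] = [1, 3]
r3 m[X9→φ0] = [1, 9]
r3 m[X9→φ2] = [3, 5]
r3 m[X15→φ0] = [40, 32]
r3 m[X15→φ1] = [25, 40]
r3 m[X15→φ3] = [40, 20]
r3 m[X8→φ0] = [1, 1]
r3 m[X10→φ1] = [1, 3]
r3 m[X10→φ4] = [8, 7]
r4 m[φ0→X9] = [120, 200]
r4 m[φ0→X15] = [45, 45]
r4 m[φ0→X8] = [1800, 720]
r4 m[φ1→X15] = [21, 12]
r4 m[φ1→X10] = [200, 175]
r4 m[φ2→X9] = [1, 9]
r4 m[φ3→X15] = [5, 8]
r4 m[φ4→X10] = [1, 3]
r4 m[X9→φ0] = [1, 9]
r4 m[X9→φ2] = [120, 200]
r4 m[X15→φ0] = [105, 96]
r4 m[X15→φ1] = [225, 360]
r4 m[X15→φ3] = [945, 540]
r4 m[X8→φ0] = [1, 1]
r4 m[X10→φ1] = [1, 3]
r4 m[X10→φ4] = [200, 175]
r5 m[φ0→X9] = [315, 525]
r5 m[φ0→X15] = [45, 45]
r5 m[φ0→X8] = [4725, 1890]
r5 m[φ1→X15] = [21, 12]
r5 m[φ1→X10] = [1800, 1575]
r5 m[φ2→X9] = [1, 9]
r5 m[φ3→X15] = [5, 8]
r5 m[φ4→X10] = [1, 3]
r5 m[X9→φ0] = [1, 9]
r5 m[X9→φ2] = [120, 200]
r5 m[X15→φ0] = [105, 96]
r5 m[X15→φ1] = [225, 360]
r5 m[X15→φ3] = [945, 540]
r5 m[X8→φ0] = [1, 1]
r5 m[X10→φ1] = [1, 3]
r5 m[X10→φ4] = [200, 175]
r6 m[φ0→X9] = [315, 525]
r6 m[φ0→X15] = [45, 45]
r6 m[φ0→X8] = [4725, 1890]
r6 m[φ1→X15] = [21, 12]
r6 m[φ1→X10] = [1800, 1575]
r6 m[φ2→X9] = [1, 9]
r6 m[φ3→X15] = [5, 8]
r6 m[φ4→X10] = [1, 3]
r6 m[X9→φ0] = [1, 9]
r6 m[X9→φ2] = [315, 525]
r6 m[X15→φ0] = [105, 96]
r6 m[X15→φ1] = [225, 360]
r6 m[X15→φ3] = [945, 540]
r6 m[X8→φ0] = [1, 1]
r6 m[X10→φ1] = [1, 3]
r6 m[X10→φ4] = [1800, 1575]
r7 m[φ0→X9] = [315, 525]
r7 m[φ0→X15] = [45, 45]
r7 m[φ0→X8] = [4725, 1890]
r7 m[φ1→X15] = [21, 12]
r7 m[φ1→X10] = [1800, 1575]
r7 m[φ2→X9] = [1, 9]
r7 m[φ3→X15] = [5, 8]
r7 m[φ4→X10] = [1, 3]
r7 m[X9→φ0] = [1, 9]
r7 m[X9→φ2] = [315, 525]
r7 m[X15→φ0] = [105, 96]
r7 m[X15→φ1] = [225, 360]
r7 m[X15→φ3] = [945, 540]
r7 m[X8→φ0] = [1, 1]
r7 m[X10→φ1] = [1, 3]
r7 m[X10→φ4] = [1800, 1575]
fixed point reached at round 7
traceback from X9: (X9=1, X15=0, X8=0, X10=1), score=4725

assignment: (X9=1, X15=0, X8=0, X10=1); score = 4725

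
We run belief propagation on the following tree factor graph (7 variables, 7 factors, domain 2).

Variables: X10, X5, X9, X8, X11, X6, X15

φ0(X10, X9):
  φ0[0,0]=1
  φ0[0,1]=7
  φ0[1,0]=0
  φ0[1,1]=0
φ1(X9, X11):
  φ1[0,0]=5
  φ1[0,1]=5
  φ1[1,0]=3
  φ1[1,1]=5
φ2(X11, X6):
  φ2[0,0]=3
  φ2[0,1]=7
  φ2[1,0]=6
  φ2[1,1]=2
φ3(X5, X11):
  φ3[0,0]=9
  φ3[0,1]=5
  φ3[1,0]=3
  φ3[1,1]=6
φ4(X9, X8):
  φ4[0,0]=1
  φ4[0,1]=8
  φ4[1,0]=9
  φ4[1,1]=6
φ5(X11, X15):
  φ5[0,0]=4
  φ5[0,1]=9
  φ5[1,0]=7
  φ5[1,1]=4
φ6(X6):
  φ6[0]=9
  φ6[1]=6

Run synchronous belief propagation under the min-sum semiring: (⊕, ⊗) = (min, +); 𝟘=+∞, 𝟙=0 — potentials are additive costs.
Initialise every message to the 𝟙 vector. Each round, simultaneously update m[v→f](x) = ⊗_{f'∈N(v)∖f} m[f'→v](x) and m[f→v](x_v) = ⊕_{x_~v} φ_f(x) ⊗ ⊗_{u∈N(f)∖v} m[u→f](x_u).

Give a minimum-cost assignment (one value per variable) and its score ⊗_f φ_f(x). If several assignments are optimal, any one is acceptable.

init: all messages = 𝟙 over 2 values
r1 m[φ0→X10] = [1, 0]
r1 m[φ0→X9] = [0, 0]
r1 m[φ1→X9] = [5, 3]
r1 m[φ1→X11] = [3, 5]
r1 m[φ2→X11] = [3, 2]
r1 m[φ2→X6] = [3, 2]
r1 m[φ3→X5] = [5, 3]
r1 m[φ3→X11] = [3, 5]
r1 m[φ4→X9] = [1, 6]
r1 m[φ4→X8] = [1, 6]
r1 m[φ5→X11] = [4, 4]
r1 m[φ5→X15] = [4, 4]
r1 m[φ6→X6] = [9, 6]
r1 m[X10→φ0] = [0, 0]
r1 m[X5→φ3] = [0, 0]
r1 m[X9→φ0] = [0, 0]
r1 m[X9→φ1] = [0, 0]
r1 m[X9→φ4] = [0, 0]
r1 m[X8→φ4] = [0, 0]
r1 m[X11→φ1] = [0, 0]
r1 m[X11→φ2] = [0, 0]
r1 m[X11→φ3] = [0, 0]
r1 m[X11→φ5] = [0, 0]
r1 m[X6→φ2] = [0, 0]
r1 m[X6→φ6] = [0, 0]
r1 m[X15→φ5] = [0, 0]
r2 m[φ0→X10] = [1, 0]
r2 m[φ0→X9] = [0, 0]
r2 m[φ1→X9] = [5, 3]
r2 m[φ1→X11] = [3, 5]
r2 m[φ2→X11] = [3, 2]
r2 m[φ2→X6] = [3, 2]
r2 m[φ3→X5] = [5, 3]
r2 m[φ3→X11] = [3, 5]
r2 m[φ4→X9] = [1, 6]
r2 m[φ4→X8] = [1, 6]
r2 m[φ5→X11] = [4, 4]
r2 m[φ5→X15] = [4, 4]
r2 m[φ6→X6] = [9, 6]
r2 m[X10→φ0] = [0, 0]
r2 m[X5→φ3] = [0, 0]
r2 m[X9→φ0] = [6, 9]
r2 m[X9→φ1] = [1, 6]
r2 m[X9→φ4] = [5, 3]
r2 m[X8→φ4] = [0, 0]
r2 m[X11→φ1] = [10, 11]
r2 m[X11→φ2] = [10, 14]
r2 m[X11→φ3] = [10, 11]
r2 m[X11→φ5] = [9, 12]
r2 m[X6→φ2] = [9, 6]
r2 m[X6→φ6] = [3, 2]
r2 m[X15→φ5] = [0, 0]
r3 m[φ0→X10] = [7, 6]
r3 m[φ0→X9] = [0, 0]
r3 m[φ1→X9] = [15, 13]
r3 m[φ1→X11] = [6, 6]
r3 m[φ2→X11] = [12, 8]
r3 m[φ2→X6] = [13, 16]
r3 m[φ3→X5] = [16, 13]
r3 m[φ3→X11] = [3, 5]
r3 m[φ4→X9] = [1, 6]
r3 m[φ4→X8] = [6, 9]
r3 m[φ5→X11] = [4, 4]
r3 m[φ5→X15] = [13, 16]
r3 m[φ6→X6] = [9, 6]
r3 m[X10→φ0] = [0, 0]
r3 m[X5→φ3] = [0, 0]
r3 m[X9→φ0] = [6, 9]
r3 m[X9→φ1] = [1, 6]
r3 m[X9→φ4] = [5, 3]
r3 m[X8→φ4] = [0, 0]
r3 m[X11→φ1] = [10, 11]
r3 m[X11→φ2] = [10, 14]
r3 m[X11→φ3] = [10, 11]
r3 m[X11→φ5] = [9, 12]
r3 m[X6→φ2] = [9, 6]
r3 m[X6→φ6] = [3, 2]
r3 m[X15→φ5] = [0, 0]
r4 m[φ0→X10] = [7, 6]
r4 m[φ0→X9] = [0, 0]
r4 m[φ1→X9] = [15, 13]
r4 m[φ1→X11] = [6, 6]
r4 m[φ2→X11] = [12, 8]
r4 m[φ2→X6] = [13, 16]
r4 m[φ3→X5] = [16, 13]
r4 m[φ3→X11] = [3, 5]
r4 m[φ4→X9] = [1, 6]
r4 m[φ4→X8] = [6, 9]
r4 m[φ5→X11] = [4, 4]
r4 m[φ5→X15] = [13, 16]
r4 m[φ6→X6] = [9, 6]
r4 m[X10→φ0] = [0, 0]
r4 m[X5→φ3] = [0, 0]
r4 m[X9→φ0] = [16, 19]
r4 m[X9→φ1] = [1, 6]
r4 m[X9→φ4] = [15, 13]
r4 m[X8→φ4] = [0, 0]
r4 m[X11→φ1] = [19, 17]
r4 m[X11→φ2] = [13, 15]
r4 m[X11→φ3] = [22, 18]
r4 m[X11→φ5] = [21, 19]
r4 m[X6→φ2] = [9, 6]
r4 m[X6→φ6] = [13, 16]
r4 m[X15→φ5] = [0, 0]
r5 m[φ0→X10] = [17, 16]
r5 m[φ0→X9] = [0, 0]
r5 m[φ1→X9] = [22, 22]
r5 m[φ1→X11] = [6, 6]
r5 m[φ2→X11] = [12, 8]
r5 m[φ2→X6] = [16, 17]
r5 m[φ3→X5] = [23, 24]
r5 m[φ3→X11] = [3, 5]
r5 m[φ4→X9] = [1, 6]
r5 m[φ4→X8] = [16, 19]
r5 m[φ5→X11] = [4, 4]
r5 m[φ5→X15] = [25, 23]
r5 m[φ6→X6] = [9, 6]
r5 m[X10→φ0] = [0, 0]
r5 m[X5→φ3] = [0, 0]
r5 m[X9→φ0] = [16, 19]
r5 m[X9→φ1] = [1, 6]
r5 m[X9→φ4] = [15, 13]
r5 m[X8→φ4] = [0, 0]
r5 m[X11→φ1] = [19, 17]
r5 m[X11→φ2] = [13, 15]
r5 m[X11→φ3] = [22, 18]
r5 m[X11→φ5] = [21, 19]
r5 m[X6→φ2] = [9, 6]
r5 m[X6→φ6] = [13, 16]
r5 m[X15→φ5] = [0, 0]
r6 m[φ0→X10] = [17, 16]
r6 m[φ0→X9] = [0, 0]
r6 m[φ1→X9] = [22, 22]
r6 m[φ1→X11] = [6, 6]
r6 m[φ2→X11] = [12, 8]
r6 m[φ2→X6] = [16, 17]
r6 m[φ3→X5] = [23, 24]
r6 m[φ3→X11] = [3, 5]
r6 m[φ4→X9] = [1, 6]
r6 m[φ4→X8] = [16, 19]
r6 m[φ5→X11] = [4, 4]
r6 m[φ5→X15] = [25, 23]
r6 m[φ6→X6] = [9, 6]
r6 m[X10→φ0] = [0, 0]
r6 m[X5→φ3] = [0, 0]
r6 m[X9→φ0] = [23, 28]
r6 m[X9→φ1] = [1, 6]
r6 m[X9→φ4] = [22, 22]
r6 m[X8→φ4] = [0, 0]
r6 m[X11→φ1] = [19, 17]
r6 m[X11→φ2] = [13, 15]
r6 m[X11→φ3] = [22, 18]
r6 m[X11→φ5] = [21, 19]
r6 m[X6→φ2] = [9, 6]
r6 m[X6→φ6] = [16, 17]
r6 m[X15→φ5] = [0, 0]
r7 m[φ0→X10] = [24, 23]
r7 m[φ0→X9] = [0, 0]
r7 m[φ1→X9] = [22, 22]
r7 m[φ1→X11] = [6, 6]
r7 m[φ2→X11] = [12, 8]
r7 m[φ2→X6] = [16, 17]
r7 m[φ3→X5] = [23, 24]
r7 m[φ3→X11] = [3, 5]
r7 m[φ4→X9] = [1, 6]
r7 m[φ4→X8] = [23, 28]
r7 m[φ5→X11] = [4, 4]
r7 m[φ5→X15] = [25, 23]
r7 m[φ6→X6] = [9, 6]
r7 m[X10→φ0] = [0, 0]
r7 m[X5→φ3] = [0, 0]
r7 m[X9→φ0] = [23, 28]
r7 m[X9→φ1] = [1, 6]
r7 m[X9→φ4] = [22, 22]
r7 m[X8→φ4] = [0, 0]
r7 m[X11→φ1] = [19, 17]
r7 m[X11→φ2] = [13, 15]
r7 m[X11→φ3] = [22, 18]
r7 m[X11→φ5] = [21, 19]
r7 m[X6→φ2] = [9, 6]
r7 m[X6→φ6] = [16, 17]
r7 m[X15→φ5] = [0, 0]
r8 m[φ0→X10] = [24, 23]
r8 m[φ0→X9] = [0, 0]
r8 m[φ1→X9] = [22, 22]
r8 m[φ1→X11] = [6, 6]
r8 m[φ2→X11] = [12, 8]
r8 m[φ2→X6] = [16, 17]
r8 m[φ3→X5] = [23, 24]
r8 m[φ3→X11] = [3, 5]
r8 m[φ4→X9] = [1, 6]
r8 m[φ4→X8] = [23, 28]
r8 m[φ5→X11] = [4, 4]
r8 m[φ5→X15] = [25, 23]
r8 m[φ6→X6] = [9, 6]
r8 m[X10→φ0] = [0, 0]
r8 m[X5→φ3] = [0, 0]
r8 m[X9→φ0] = [23, 28]
r8 m[X9→φ1] = [1, 6]
r8 m[X9→φ4] = [22, 22]
r8 m[X8→φ4] = [0, 0]
r8 m[X11→φ1] = [19, 17]
r8 m[X11→φ2] = [13, 15]
r8 m[X11→φ3] = [22, 18]
r8 m[X11→φ5] = [21, 19]
r8 m[X6→φ2] = [9, 6]
r8 m[X6→φ6] = [16, 17]
r8 m[X15→φ5] = [0, 0]
fixed point reached at round 8
traceback from X10: (X10=1, X5=0, X9=0, X8=0, X11=1, X6=1, X15=1), score=23

assignment: (X10=1, X5=0, X9=0, X8=0, X11=1, X6=1, X15=1); score = 23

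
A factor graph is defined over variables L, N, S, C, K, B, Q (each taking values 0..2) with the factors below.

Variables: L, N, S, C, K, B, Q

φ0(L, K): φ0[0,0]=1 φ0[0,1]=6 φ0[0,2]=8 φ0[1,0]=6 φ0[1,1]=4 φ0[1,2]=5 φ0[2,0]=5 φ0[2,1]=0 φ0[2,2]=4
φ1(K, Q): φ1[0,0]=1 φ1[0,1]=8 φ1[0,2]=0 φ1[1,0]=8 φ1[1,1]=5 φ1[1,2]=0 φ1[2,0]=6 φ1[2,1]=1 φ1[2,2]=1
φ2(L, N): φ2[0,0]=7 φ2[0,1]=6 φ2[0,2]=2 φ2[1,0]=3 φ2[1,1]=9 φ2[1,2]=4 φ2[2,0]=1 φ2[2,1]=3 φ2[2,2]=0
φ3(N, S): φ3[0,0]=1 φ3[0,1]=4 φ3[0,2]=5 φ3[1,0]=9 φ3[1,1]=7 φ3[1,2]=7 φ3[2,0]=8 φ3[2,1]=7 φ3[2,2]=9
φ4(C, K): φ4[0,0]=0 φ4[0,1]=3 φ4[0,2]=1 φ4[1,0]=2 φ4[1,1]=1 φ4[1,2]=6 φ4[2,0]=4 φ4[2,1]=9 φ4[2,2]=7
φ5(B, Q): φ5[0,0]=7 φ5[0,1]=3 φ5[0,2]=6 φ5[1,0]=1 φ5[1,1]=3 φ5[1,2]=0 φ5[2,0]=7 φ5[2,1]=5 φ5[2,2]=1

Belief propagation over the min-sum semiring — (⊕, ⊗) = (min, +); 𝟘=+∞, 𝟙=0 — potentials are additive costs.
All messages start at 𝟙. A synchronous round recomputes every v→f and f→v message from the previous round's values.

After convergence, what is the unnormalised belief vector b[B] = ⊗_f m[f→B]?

init: all messages = 𝟙 over 3 values
r1 m[φ0→L] = [1, 4, 0]
r1 m[φ0→K] = [1, 0, 4]
r1 m[φ1→K] = [0, 0, 1]
r1 m[φ1→Q] = [1, 1, 0]
r1 m[φ2→L] = [2, 3, 0]
r1 m[φ2→N] = [1, 3, 0]
r1 m[φ3→N] = [1, 7, 7]
r1 m[φ3→S] = [1, 4, 5]
r1 m[φ4→C] = [0, 1, 4]
r1 m[φ4→K] = [0, 1, 1]
r1 m[φ5→B] = [3, 0, 1]
r1 m[φ5→Q] = [1, 3, 0]
r1 m[L→φ0] = [0, 0, 0]
r1 m[L→φ2] = [0, 0, 0]
r1 m[N→φ2] = [0, 0, 0]
r1 m[N→φ3] = [0, 0, 0]
r1 m[S→φ3] = [0, 0, 0]
r1 m[C→φ4] = [0, 0, 0]
r1 m[K→φ0] = [0, 0, 0]
r1 m[K→φ1] = [0, 0, 0]
r1 m[K→φ4] = [0, 0, 0]
r1 m[B→φ5] = [0, 0, 0]
r1 m[Q→φ1] = [0, 0, 0]
r1 m[Q→φ5] = [0, 0, 0]
r2 m[φ0→L] = [1, 4, 0]
r2 m[φ0→K] = [1, 0, 4]
r2 m[φ1→K] = [0, 0, 1]
r2 m[φ1→Q] = [1, 1, 0]
r2 m[φ2→L] = [2, 3, 0]
r2 m[φ2→N] = [1, 3, 0]
r2 m[φ3→N] = [1, 7, 7]
r2 m[φ3→S] = [1, 4, 5]
r2 m[φ4→C] = [0, 1, 4]
r2 m[φ4→K] = [0, 1, 1]
r2 m[φ5→B] = [3, 0, 1]
r2 m[φ5→Q] = [1, 3, 0]
r2 m[L→φ0] = [2, 3, 0]
r2 m[L→φ2] = [1, 4, 0]
r2 m[N→φ2] = [1, 7, 7]
r2 m[N→φ3] = [1, 3, 0]
r2 m[S→φ3] = [0, 0, 0]
r2 m[C→φ4] = [0, 0, 0]
r2 m[K→φ0] = [0, 1, 2]
r2 m[K→φ1] = [1, 1, 5]
r2 m[K→φ4] = [1, 0, 5]
r2 m[B→φ5] = [0, 0, 0]
r2 m[Q→φ1] = [1, 3, 0]
r2 m[Q→φ5] = [1, 1, 0]
r3 m[φ0→L] = [1, 5, 1]
r3 m[φ0→K] = [3, 0, 4]
r3 m[φ1→K] = [0, 0, 1]
r3 m[φ1→Q] = [2, 6, 1]
r3 m[φ2→L] = [8, 4, 2]
r3 m[φ2→N] = [1, 3, 0]
r3 m[φ3→N] = [1, 7, 7]
r3 m[φ3→S] = [2, 5, 6]
r3 m[φ4→C] = [1, 1, 5]
r3 m[φ4→K] = [0, 1, 1]
r3 m[φ5→B] = [4, 0, 1]
r3 m[φ5→Q] = [1, 3, 0]
r3 m[L→φ0] = [2, 3, 0]
r3 m[L→φ2] = [1, 4, 0]
r3 m[N→φ2] = [1, 7, 7]
r3 m[N→φ3] = [1, 3, 0]
r3 m[S→φ3] = [0, 0, 0]
r3 m[C→φ4] = [0, 0, 0]
r3 m[K→φ0] = [0, 1, 2]
r3 m[K→φ1] = [1, 1, 5]
r3 m[K→φ4] = [1, 0, 5]
r3 m[B→φ5] = [0, 0, 0]
r3 m[Q→φ1] = [1, 3, 0]
r3 m[Q→φ5] = [1, 1, 0]
r4 m[φ0→L] = [1, 5, 1]
r4 m[φ0→K] = [3, 0, 4]
r4 m[φ1→K] = [0, 0, 1]
r4 m[φ1→Q] = [2, 6, 1]
r4 m[φ2→L] = [8, 4, 2]
r4 m[φ2→N] = [1, 3, 0]
r4 m[φ3→N] = [1, 7, 7]
r4 m[φ3→S] = [2, 5, 6]
r4 m[φ4→C] = [1, 1, 5]
r4 m[φ4→K] = [0, 1, 1]
r4 m[φ5→B] = [4, 0, 1]
r4 m[φ5→Q] = [1, 3, 0]
r4 m[L→φ0] = [8, 4, 2]
r4 m[L→φ2] = [1, 5, 1]
r4 m[N→φ2] = [1, 7, 7]
r4 m[N→φ3] = [1, 3, 0]
r4 m[S→φ3] = [0, 0, 0]
r4 m[C→φ4] = [0, 0, 0]
r4 m[K→φ0] = [0, 1, 2]
r4 m[K→φ1] = [3, 1, 5]
r4 m[K→φ4] = [3, 0, 5]
r4 m[B→φ5] = [0, 0, 0]
r4 m[Q→φ1] = [1, 3, 0]
r4 m[Q→φ5] = [2, 6, 1]
r5 m[φ0→L] = [1, 5, 1]
r5 m[φ0→K] = [7, 2, 6]
r5 m[φ1→K] = [0, 0, 1]
r5 m[φ1→Q] = [4, 6, 1]
r5 m[φ2→L] = [8, 4, 2]
r5 m[φ2→N] = [2, 4, 1]
r5 m[φ3→N] = [1, 7, 7]
r5 m[φ3→S] = [2, 5, 6]
r5 m[φ4→C] = [3, 1, 7]
r5 m[φ4→K] = [0, 1, 1]
r5 m[φ5→B] = [7, 1, 2]
r5 m[φ5→Q] = [1, 3, 0]
r5 m[L→φ0] = [8, 4, 2]
r5 m[L→φ2] = [1, 5, 1]
r5 m[N→φ2] = [1, 7, 7]
r5 m[N→φ3] = [1, 3, 0]
r5 m[S→φ3] = [0, 0, 0]
r5 m[C→φ4] = [0, 0, 0]
r5 m[K→φ0] = [0, 1, 2]
r5 m[K→φ1] = [3, 1, 5]
r5 m[K→φ4] = [3, 0, 5]
r5 m[B→φ5] = [0, 0, 0]
r5 m[Q→φ1] = [1, 3, 0]
r5 m[Q→φ5] = [2, 6, 1]
r6 m[φ0→L] = [1, 5, 1]
r6 m[φ0→K] = [7, 2, 6]
r6 m[φ1→K] = [0, 0, 1]
r6 m[φ1→Q] = [4, 6, 1]
r6 m[φ2→L] = [8, 4, 2]
r6 m[φ2→N] = [2, 4, 1]
r6 m[φ3→N] = [1, 7, 7]
r6 m[φ3→S] = [2, 5, 6]
r6 m[φ4→C] = [3, 1, 7]
r6 m[φ4→K] = [0, 1, 1]
r6 m[φ5→B] = [7, 1, 2]
r6 m[φ5→Q] = [1, 3, 0]
r6 m[L→φ0] = [8, 4, 2]
r6 m[L→φ2] = [1, 5, 1]
r6 m[N→φ2] = [1, 7, 7]
r6 m[N→φ3] = [2, 4, 1]
r6 m[S→φ3] = [0, 0, 0]
r6 m[C→φ4] = [0, 0, 0]
r6 m[K→φ0] = [0, 1, 2]
r6 m[K→φ1] = [7, 3, 7]
r6 m[K→φ4] = [7, 2, 7]
r6 m[B→φ5] = [0, 0, 0]
r6 m[Q→φ1] = [1, 3, 0]
r6 m[Q→φ5] = [4, 6, 1]
r7 m[φ0→L] = [1, 5, 1]
r7 m[φ0→K] = [7, 2, 6]
r7 m[φ1→K] = [0, 0, 1]
r7 m[φ1→Q] = [8, 8, 3]
r7 m[φ2→L] = [8, 4, 2]
r7 m[φ2→N] = [2, 4, 1]
r7 m[φ3→N] = [1, 7, 7]
r7 m[φ3→S] = [3, 6, 7]
r7 m[φ4→C] = [5, 3, 11]
r7 m[φ4→K] = [0, 1, 1]
r7 m[φ5→B] = [7, 1, 2]
r7 m[φ5→Q] = [1, 3, 0]
r7 m[L→φ0] = [8, 4, 2]
r7 m[L→φ2] = [1, 5, 1]
r7 m[N→φ2] = [1, 7, 7]
r7 m[N→φ3] = [2, 4, 1]
r7 m[S→φ3] = [0, 0, 0]
r7 m[C→φ4] = [0, 0, 0]
r7 m[K→φ0] = [0, 1, 2]
r7 m[K→φ1] = [7, 3, 7]
r7 m[K→φ4] = [7, 2, 7]
r7 m[B→φ5] = [0, 0, 0]
r7 m[Q→φ1] = [1, 3, 0]
r7 m[Q→φ5] = [4, 6, 1]
r8 m[φ0→L] = [1, 5, 1]
r8 m[φ0→K] = [7, 2, 6]
r8 m[φ1→K] = [0, 0, 1]
r8 m[φ1→Q] = [8, 8, 3]
r8 m[φ2→L] = [8, 4, 2]
r8 m[φ2→N] = [2, 4, 1]
r8 m[φ3→N] = [1, 7, 7]
r8 m[φ3→S] = [3, 6, 7]
r8 m[φ4→C] = [5, 3, 11]
r8 m[φ4→K] = [0, 1, 1]
r8 m[φ5→B] = [7, 1, 2]
r8 m[φ5→Q] = [1, 3, 0]
r8 m[L→φ0] = [8, 4, 2]
r8 m[L→φ2] = [1, 5, 1]
r8 m[N→φ2] = [1, 7, 7]
r8 m[N→φ3] = [2, 4, 1]
r8 m[S→φ3] = [0, 0, 0]
r8 m[C→φ4] = [0, 0, 0]
r8 m[K→φ0] = [0, 1, 2]
r8 m[K→φ1] = [7, 3, 7]
r8 m[K→φ4] = [7, 2, 7]
r8 m[B→φ5] = [0, 0, 0]
r8 m[Q→φ1] = [1, 3, 0]
r8 m[Q→φ5] = [8, 8, 3]
r9 m[φ0→L] = [1, 5, 1]
r9 m[φ0→K] = [7, 2, 6]
r9 m[φ1→K] = [0, 0, 1]
r9 m[φ1→Q] = [8, 8, 3]
r9 m[φ2→L] = [8, 4, 2]
r9 m[φ2→N] = [2, 4, 1]
r9 m[φ3→N] = [1, 7, 7]
r9 m[φ3→S] = [3, 6, 7]
r9 m[φ4→C] = [5, 3, 11]
r9 m[φ4→K] = [0, 1, 1]
r9 m[φ5→B] = [9, 3, 4]
r9 m[φ5→Q] = [1, 3, 0]
r9 m[L→φ0] = [8, 4, 2]
r9 m[L→φ2] = [1, 5, 1]
r9 m[N→φ2] = [1, 7, 7]
r9 m[N→φ3] = [2, 4, 1]
r9 m[S→φ3] = [0, 0, 0]
r9 m[C→φ4] = [0, 0, 0]
r9 m[K→φ0] = [0, 1, 2]
r9 m[K→φ1] = [7, 3, 7]
r9 m[K→φ4] = [7, 2, 7]
r9 m[B→φ5] = [0, 0, 0]
r9 m[Q→φ1] = [1, 3, 0]
r9 m[Q→φ5] = [8, 8, 3]
r10 m[φ0→L] = [1, 5, 1]
r10 m[φ0→K] = [7, 2, 6]
r10 m[φ1→K] = [0, 0, 1]
r10 m[φ1→Q] = [8, 8, 3]
r10 m[φ2→L] = [8, 4, 2]
r10 m[φ2→N] = [2, 4, 1]
r10 m[φ3→N] = [1, 7, 7]
r10 m[φ3→S] = [3, 6, 7]
r10 m[φ4→C] = [5, 3, 11]
r10 m[φ4→K] = [0, 1, 1]
r10 m[φ5→B] = [9, 3, 4]
r10 m[φ5→Q] = [1, 3, 0]
r10 m[L→φ0] = [8, 4, 2]
r10 m[L→φ2] = [1, 5, 1]
r10 m[N→φ2] = [1, 7, 7]
r10 m[N→φ3] = [2, 4, 1]
r10 m[S→φ3] = [0, 0, 0]
r10 m[C→φ4] = [0, 0, 0]
r10 m[K→φ0] = [0, 1, 2]
r10 m[K→φ1] = [7, 3, 7]
r10 m[K→φ4] = [7, 2, 7]
r10 m[B→φ5] = [0, 0, 0]
r10 m[Q→φ1] = [1, 3, 0]
r10 m[Q→φ5] = [8, 8, 3]
fixed point reached at round 10
b[B] = ⊗ incoming = [9, 3, 4]

b[B] = [9, 3, 4]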